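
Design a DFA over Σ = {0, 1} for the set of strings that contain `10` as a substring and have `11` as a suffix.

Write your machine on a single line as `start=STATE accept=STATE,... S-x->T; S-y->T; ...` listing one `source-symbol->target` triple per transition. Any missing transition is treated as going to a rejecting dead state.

start=q0; accept=q4; q0-0->q0; q0-1->q1; q1-0->q2; q1-1->q1; q2-0->q2; q2-1->q3; q3-0->q2; q3-1->q4; q4-0->q2; q4-1->q4

Handle the two conditions separately and then intersect. One (3 states) tracks whether and how much of `10` has been seen; the other (3 states) tracks how much of the suffix `11` has currently been matched. Each combined state is a pair, one component from each; accept when both components accept. Minimizing collapses redundant product states.
A 5-state machine:
        0   1  
>  q0   q0  q1 
   q1   q2  q1 
   q2   q2  q3 
   q3   q2  q4 
 * q4   q2  q4 
(> = start, * = accepting)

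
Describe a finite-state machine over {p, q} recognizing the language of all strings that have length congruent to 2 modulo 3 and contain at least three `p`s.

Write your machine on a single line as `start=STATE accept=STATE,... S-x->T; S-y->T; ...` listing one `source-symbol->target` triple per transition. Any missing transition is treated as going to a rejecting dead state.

Run two small machines in parallel and take their product. One (3 states) tracks the input length modulo 3; the other (5 states) tracks the count of `p`s, saturating at 4. Each combined state is a pair, one component from each; accept when both components accept.
          p    q  
>  S0     S1   S2 
   S1     S3   S4 
   S2     S4   S5 
   S3     S6   S7 
   S4     S7   S8 
   S5     S8   S0 
   S6     S9  S10 
   S7    S10  S11 
   S8    S11   S1 
   S9    S12  S12 
   S10   S12  S13 
   S11   S13   S3 
 * S12   S14  S14 
 * S13   S14   S6 
   S14    S9   S9 
(> = start, * = accepting)

start=S0; accept=S12,S13; S0-p->S1; S0-q->S2; S1-p->S3; S1-q->S4; S2-p->S4; S2-q->S5; S3-p->S6; S3-q->S7; S4-p->S7; S4-q->S8; S5-p->S8; S5-q->S0; S6-p->S9; S6-q->S10; S7-p->S10; S7-q->S11; S8-p->S11; S8-q->S1; S9-p->S12; S9-q->S12; S10-p->S12; S10-q->S13; S11-p->S13; S11-q->S3; S12-p->S14; S12-q->S14; S13-p->S14; S13-q->S6; S14-p->S9; S14-q->S9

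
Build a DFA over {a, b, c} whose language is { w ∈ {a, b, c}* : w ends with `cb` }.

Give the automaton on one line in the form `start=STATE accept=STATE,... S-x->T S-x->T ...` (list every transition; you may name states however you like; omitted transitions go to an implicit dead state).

Let each state record the length of the longest suffix of the input read so far that is also a prefix of `cb`. q1 means the last symbol is `c`; q2 means the last 2 symbols are `cb`. Accept only at q2, where the string currently ends in `cb`.
3 states suffice.
        a   b   c  
>  q0   q0  q0  q1 
   q1   q0  q2  q1 
 * q2   q0  q0  q1 
(> = start, * = accepting)

start=q0 accept=q2 q0-a->q0 q0-b->q0 q0-c->q1 q1-a->q0 q1-b->q2 q1-c->q1 q2-a->q0 q2-b->q0 q2-c->q1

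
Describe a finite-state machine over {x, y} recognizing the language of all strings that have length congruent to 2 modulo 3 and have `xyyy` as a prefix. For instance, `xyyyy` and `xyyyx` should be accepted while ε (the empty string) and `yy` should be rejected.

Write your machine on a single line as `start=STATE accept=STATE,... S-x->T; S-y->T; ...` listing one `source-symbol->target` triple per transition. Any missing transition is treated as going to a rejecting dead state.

start=A; accept=G; A-x->B; A-y->C; B-x->C; B-y->D; C-x->C; C-y->C; D-x->C; D-y->E; E-x->C; E-y->F; F-x->G; F-y->G; G-x->H; G-y->H; H-x->F; H-y->F

Handle the two conditions separately and then intersect. The first has 3 states tracking the input length modulo 3; the second has 6 states tracking whether the input so far still matches the prefix `xyyy`. A product state is a pair (one from each), accepting exactly when both do. Minimizing collapses redundant product states.
With 8 states:
       x  y 
>  A   B  C 
   B   C  D 
   C   C  C 
   D   C  E 
   E   C  F 
   F   G  G 
 * G   H  H 
   H   F  F 
(> = start, * = accepting)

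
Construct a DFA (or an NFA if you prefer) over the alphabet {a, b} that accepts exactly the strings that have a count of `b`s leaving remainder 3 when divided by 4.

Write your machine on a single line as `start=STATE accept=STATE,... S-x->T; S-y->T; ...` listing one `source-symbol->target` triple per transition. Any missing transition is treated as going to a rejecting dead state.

Keep the running count of `b`s modulo 4: each `b` advances along the cycle s0 → s1 → s2 → s3 → s0 while other symbols loop. Accept at s3.
        a   b  
>  s0   s0  s1 
   s1   s1  s2 
   s2   s2  s3 
 * s3   s3  s0 
(> = start, * = accepting)

start=s0; accept=s3; s0-a->s0; s0-b->s1; s1-a->s1; s1-b->s2; s2-a->s2; s2-b->s3; s3-a->s3; s3-b->s0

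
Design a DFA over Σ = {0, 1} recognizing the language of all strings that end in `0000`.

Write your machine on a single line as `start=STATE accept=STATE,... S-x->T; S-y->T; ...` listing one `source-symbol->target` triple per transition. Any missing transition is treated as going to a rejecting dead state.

Let each state record the length of the longest suffix of the input read so far that is also a prefix of `0000`. q1 means the last symbol is `0`; q2 means the last 2 symbols are `00`; q3 means the last 3 symbols are `000`; q4 means the last 4 symbols are `0000`. Accept only at q4, where the string currently ends in `0000`.
A 5-state machine:
        0   1  
>  q0   q1  q0 
   q1   q2  q0 
   q2   q3  q0 
   q3   q4  q0 
 * q4   q4  q0 
(> = start, * = accepting)

start=q0; accept=q4; q0-0->q1; q0-1->q0; q1-0->q2; q1-1->q0; q2-0->q3; q2-1->q0; q3-0->q4; q3-1->q0; q4-0->q4; q4-1->q0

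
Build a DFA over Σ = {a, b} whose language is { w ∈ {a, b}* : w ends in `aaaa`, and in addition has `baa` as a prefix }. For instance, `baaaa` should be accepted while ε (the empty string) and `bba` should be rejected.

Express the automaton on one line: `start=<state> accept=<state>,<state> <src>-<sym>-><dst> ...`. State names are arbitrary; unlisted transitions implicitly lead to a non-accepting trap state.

Handle the two conditions separately and then intersect. The first has 5 states tracking how much of the suffix `aaaa` has currently been matched; the second has 5 states tracking whether the input so far still matches the prefix `baa`. A product state is a pair (one from each), accepting exactly when both do. After merging equivalent states the machine shrinks.
9 states suffice.
        a   b  
>  S0   S1  S2 
   S1   S1  S1 
   S2   S3  S1 
   S3   S4  S1 
   S4   S5  S6 
   S5   S7  S6 
   S6   S8  S6 
 * S7   S7  S6 
   S8   S4  S6 
(> = start, * = accepting)

start=S0 accept=S7 S0-a->S1 S0-b->S2 S1-a->S1 S1-b->S1 S2-a->S3 S2-b->S1 S3-a->S4 S3-b->S1 S4-a->S5 S4-b->S6 S5-a->S7 S5-b->S6 S6-a->S8 S6-b->S6 S7-a->S7 S7-b->S6 S8-a->S4 S8-b->S6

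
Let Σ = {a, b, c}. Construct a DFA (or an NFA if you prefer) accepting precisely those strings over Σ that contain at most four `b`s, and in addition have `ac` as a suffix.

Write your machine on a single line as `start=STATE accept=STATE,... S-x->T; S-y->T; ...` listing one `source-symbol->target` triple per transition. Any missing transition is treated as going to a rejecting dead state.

start=s0; accept=s3,s6,s9,s12,s15; s0-a->s1; s0-b->s2; s0-c->s0; s1-a->s1; s1-b->s2; s1-c->s3; s2-a->s4; s2-b->s5; s2-c->s2; s3-a->s1; s3-b->s2; s3-c->s0; s4-a->s4; s4-b->s5; s4-c->s6; s5-a->s7; s5-b->s8; s5-c->s5; s6-a->s4; s6-b->s5; s6-c->s2; s7-a->s7; s7-b->s8; s7-c->s9; s8-a->s10; s8-b->s11; s8-c->s8; s9-a->s7; s9-b->s8; s9-c->s5; s10-a->s10; s10-b->s11; s10-c->s12; s11-a->s13; s11-b->s14; s11-c->s11; s12-a->s10; s12-b->s11; s12-c->s8; s13-a->s13; s13-b->s14; s13-c->s15; s14-a->s16; s14-b->s14; s14-c->s14; s15-a->s13; s15-b->s14; s15-c->s11; s16-a->s16; s16-b->s14; s16-c->s17; s17-a->s16; s17-b->s14; s17-c->s14

Build one automaton per condition and run them in lockstep. One (6 states) tracks the count of `b`s, saturating at 5; the other (3 states) tracks how much of the suffix `ac` has currently been matched. Each combined state is a pair, one component from each; accept when both components accept.
With 18 states:
          a    b    c  
>  s0     s1   s2   s0 
   s1     s1   s2   s3 
   s2     s4   s5   s2 
 * s3     s1   s2   s0 
   s4     s4   s5   s6 
   s5     s7   s8   s5 
 * s6     s4   s5   s2 
   s7     s7   s8   s9 
   s8    s10  s11   s8 
 * s9     s7   s8   s5 
   s10   s10  s11  s12 
   s11   s13  s14  s11 
 * s12   s10  s11   s8 
   s13   s13  s14  s15 
   s14   s16  s14  s14 
 * s15   s13  s14  s11 
   s16   s16  s14  s17 
   s17   s16  s14  s14 
(> = start, * = accepting)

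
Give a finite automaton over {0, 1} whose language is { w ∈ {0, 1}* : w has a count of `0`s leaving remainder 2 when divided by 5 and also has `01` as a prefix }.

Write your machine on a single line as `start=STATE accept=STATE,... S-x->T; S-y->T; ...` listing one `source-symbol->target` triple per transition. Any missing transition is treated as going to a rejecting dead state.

Build one automaton per condition and run them in lockstep. One (5 states) tracks the count of `0`s modulo 5; the other (4 states) tracks whether the input so far still matches the prefix `01`. Each combined state is a pair, one component from each; accept when both components accept. Minimizing collapses redundant product states.
        0   1  
>  s0   s1  s2 
   s1   s2  s3 
   s2   s2  s2 
   s3   s4  s3 
 * s4   s5  s4 
   s5   s6  s5 
   s6   s7  s6 
   s7   s3  s7 
(> = start, * = accepting)

start=s0; accept=s4; s0-0->s1; s0-1->s2; s1-0->s2; s1-1->s3; s2-0->s2; s2-1->s2; s3-0->s4; s3-1->s3; s4-0->s5; s4-1->s4; s5-0->s6; s5-1->s5; s6-0->s7; s6-1->s6; s7-0->s3; s7-1->s7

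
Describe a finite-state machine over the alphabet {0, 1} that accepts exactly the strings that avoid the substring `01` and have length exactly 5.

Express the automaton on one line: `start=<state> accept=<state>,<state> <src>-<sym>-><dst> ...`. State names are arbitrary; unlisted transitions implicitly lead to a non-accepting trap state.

Handle the two conditions separately and then intersect. The first has 3 states tracking partial matches of the forbidden pattern `01`; the second has 7 states tracking the input length, saturating at 6. A product state is a pair (one from each), accepting exactly when both do. After merging equivalent states the machine shrinks.
With 11 states:
          0    1  
>  s0     s1   s2 
   s1     s3   s4 
   s2     s3   s5 
   s3     s6   s4 
   s4     s4   s4 
   s5     s6   s7 
   s6     s8   s4 
   s7     s8   s9 
   s8    s10   s4 
   s9    s10  s10 
 * s10    s4   s4 
(> = start, * = accepting)

start=s0 accept=s10 s0-0->s1 s0-1->s2 s1-0->s3 s1-1->s4 s2-0->s3 s2-1->s5 s3-0->s6 s3-1->s4 s4-0->s4 s4-1->s4 s5-0->s6 s5-1->s7 s6-0->s8 s6-1->s4 s7-0->s8 s7-1->s9 s8-0->s10 s8-1->s4 s9-0->s10 s9-1->s10 s10-0->s4 s10-1->s4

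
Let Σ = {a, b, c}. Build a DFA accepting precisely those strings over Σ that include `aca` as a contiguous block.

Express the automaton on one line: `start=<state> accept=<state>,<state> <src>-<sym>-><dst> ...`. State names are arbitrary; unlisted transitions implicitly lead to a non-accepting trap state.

States q0..q2 record the length of the longest prefix of `aca` that matches the current input suffix. Reaching q3 means `aca` has been seen, and we stay there forever. Accept from q3.
A 4-state machine:
        a   b   c  
>  q0   q1  q0  q0 
   q1   q1  q0  q2 
   q2   q3  q0  q0 
 * q3   q3  q3  q3 
(> = start, * = accepting)

start=q0 accept=q3 q0-a->q1 q0-b->q0 q0-c->q0 q1-a->q1 q1-b->q0 q1-c->q2 q2-a->q3 q2-b->q0 q2-c->q0 q3-a->q3 q3-b->q3 q3-c->q3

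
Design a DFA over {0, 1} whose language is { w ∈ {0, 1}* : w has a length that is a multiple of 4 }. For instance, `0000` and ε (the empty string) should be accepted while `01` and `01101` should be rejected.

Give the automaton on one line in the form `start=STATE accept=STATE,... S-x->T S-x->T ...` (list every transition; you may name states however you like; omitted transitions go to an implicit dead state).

start=s0 accept=s0 s0-0->s1 s0-1->s1 s1-0->s2 s1-1->s2 s2-0->s3 s2-1->s3 s3-0->s0 s3-1->s0

Count input length modulo 4: every symbol advances one step around the cycle s0 → s1 → s2 → s3 → s0. Accept at s0.
4 states suffice.
        0   1  
>* s0   s1  s1 
   s1   s2  s2 
   s2   s3  s3 
   s3   s0  s0 
(> = start, * = accepting)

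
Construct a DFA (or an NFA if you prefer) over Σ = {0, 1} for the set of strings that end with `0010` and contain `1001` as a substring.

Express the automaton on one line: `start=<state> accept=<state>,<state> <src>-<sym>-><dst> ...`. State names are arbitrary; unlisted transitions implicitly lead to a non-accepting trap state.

start=q0 accept=q9 q0-0->q1 q0-1->q2 q1-0->q3 q1-1->q2 q2-0->q4 q2-1->q2 q3-0->q3 q3-1->q5 q4-0->q6 q4-1->q2 q5-0->q7 q5-1->q2 q6-0->q3 q6-1->q8 q7-0->q6 q7-1->q2 q8-0->q9 q8-1->q10 q9-0->q11 q9-1->q10 q10-0->q12 q10-1->q10 q11-0->q11 q11-1->q8 q12-0->q11 q12-1->q10

Run two small machines in parallel and take their product. One (5 states) tracks how much of the suffix `0010` has currently been matched; the other (5 states) tracks whether and how much of `1001` has been seen. Each combined state is a pair, one component from each; accept when both components accept.
With 13 states:
          0    1  
>  q0     q1   q2 
   q1     q3   q2 
   q2     q4   q2 
   q3     q3   q5 
   q4     q6   q2 
   q5     q7   q2 
   q6     q3   q8 
   q7     q6   q2 
   q8     q9  q10 
 * q9    q11  q10 
   q10   q12  q10 
   q11   q11   q8 
   q12   q11  q10 
(> = start, * = accepting)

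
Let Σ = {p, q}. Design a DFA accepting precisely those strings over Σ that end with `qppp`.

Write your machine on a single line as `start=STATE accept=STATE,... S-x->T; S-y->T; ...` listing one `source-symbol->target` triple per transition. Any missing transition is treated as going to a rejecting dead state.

start=S0; accept=S4; S0-p->S0; S0-q->S1; S1-p->S2; S1-q->S1; S2-p->S3; S2-q->S1; S3-p->S4; S3-q->S1; S4-p->S0; S4-q->S1

Remember how much of `qppp` the current input suffix matches. State S0 means no match yet; S1 means the last symbol is `q`; S2 means the last 2 symbols are `qp`; S3 means the last 3 symbols are `qpp`; S4 means the last 4 symbols are `qppp`. Only S4 accepts. On a mismatch, fall back to the longest proper suffix that is still a prefix of `qppp`.
A 5-state machine:
        p   q  
>  S0   S0  S1 
   S1   S2  S1 
   S2   S3  S1 
   S3   S4  S1 
 * S4   S0  S1 
(> = start, * = accepting)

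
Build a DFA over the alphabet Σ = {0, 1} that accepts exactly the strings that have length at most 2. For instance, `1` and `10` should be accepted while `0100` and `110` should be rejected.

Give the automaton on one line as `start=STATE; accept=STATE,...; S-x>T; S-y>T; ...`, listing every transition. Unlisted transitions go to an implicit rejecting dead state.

We only need to distinguish lengths 0, 1, …, 2, and '>2'. Chain q0 → q1 → q2 → q3 on every symbol, with q3 looping. Accepting states: {q0, q1, q2}.
4 states suffice.
        0   1  
>* q0   q1  q1 
 * q1   q2  q2 
 * q2   q3  q3 
   q3   q3  q3 
(> = start, * = accepting)

start=q0; accept=q0,q1,q2; q0-0>q1; q0-1>q1; q1-0>q2; q1-1>q2; q2-0>q3; q2-1>q3; q3-0>q3; q3-1>q3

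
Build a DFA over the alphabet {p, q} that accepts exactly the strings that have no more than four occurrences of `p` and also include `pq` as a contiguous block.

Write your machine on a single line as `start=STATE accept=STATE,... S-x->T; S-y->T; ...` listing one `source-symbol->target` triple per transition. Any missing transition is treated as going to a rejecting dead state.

Build one automaton per condition and run them in lockstep. One (6 states) tracks the count of `p`s, saturating at 5; the other (3 states) tracks whether and how much of `pq` has been seen. Each combined state is a pair, one component from each; accept when both components accept. Equivalent product states are then merged.
10 states suffice.
        p   q  
>  s0   s1  s0 
   s1   s2  s3 
   s2   s4  s5 
 * s3   s5  s3 
   s4   s6  s7 
 * s5   s7  s5 
   s6   s8  s9 
 * s7   s9  s7 
   s8   s8  s8 
 * s9   s8  s9 
(> = start, * = accepting)

start=s0; accept=s3,s5,s7,s9; s0-p->s1; s0-q->s0; s1-p->s2; s1-q->s3; s2-p->s4; s2-q->s5; s3-p->s5; s3-q->s3; s4-p->s6; s4-q->s7; s5-p->s7; s5-q->s5; s6-p->s8; s6-q->s9; s7-p->s9; s7-q->s7; s8-p->s8; s8-q->s8; s9-p->s8; s9-q->s9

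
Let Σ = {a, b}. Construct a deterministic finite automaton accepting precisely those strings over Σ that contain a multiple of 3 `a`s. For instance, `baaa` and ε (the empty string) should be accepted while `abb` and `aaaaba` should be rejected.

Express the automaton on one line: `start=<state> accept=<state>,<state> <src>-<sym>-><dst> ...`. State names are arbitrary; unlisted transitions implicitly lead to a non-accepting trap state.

start=q0 accept=q0 q0-a->q1 q0-b->q0 q1-a->q2 q1-b->q1 q2-a->q0 q2-b->q2

The only thing that matters is how many `a`s have appeared, reduced mod 3. Use one state per residue: q0 for 0, …, q2 for 2. Reading `a` moves to the next residue; anything else stays put. q0 is accepting.
        a   b  
>* q0   q1  q0 
   q1   q2  q1 
   q2   q0  q2 
(> = start, * = accepting)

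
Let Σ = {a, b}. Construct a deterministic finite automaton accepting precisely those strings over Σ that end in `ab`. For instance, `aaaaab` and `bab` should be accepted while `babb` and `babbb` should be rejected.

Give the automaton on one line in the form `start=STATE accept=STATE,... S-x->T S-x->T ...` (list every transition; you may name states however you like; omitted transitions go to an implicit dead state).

start=q0 accept=q2 q0-a->q1 q0-b->q0 q1-a->q1 q1-b->q2 q2-a->q1 q2-b->q0

Remember how much of `ab` the current input suffix matches. State q0 means no match yet; q1 means the last symbol is `a`; q2 means the last 2 symbols are `ab`. Only q2 accepts. On a mismatch, fall back to the longest proper suffix that is still a prefix of `ab`.
With 3 states:
        a   b  
>  q0   q1  q0 
   q1   q1  q2 
 * q2   q1  q0 
(> = start, * = accepting)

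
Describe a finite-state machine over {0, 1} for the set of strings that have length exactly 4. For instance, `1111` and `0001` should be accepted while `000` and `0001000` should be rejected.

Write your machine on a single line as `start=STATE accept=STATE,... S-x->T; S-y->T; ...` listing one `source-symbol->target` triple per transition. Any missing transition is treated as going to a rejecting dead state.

We only need to distinguish lengths 0, 1, …, 4, and '>4'. Chain q0 → q1 → q2 → q3 → q4 → q5 on every symbol, with q5 looping. Accepting states: {q4}.
6 states suffice.
        0   1  
>  q0   q1  q1 
   q1   q2  q2 
   q2   q3  q3 
   q3   q4  q4 
 * q4   q5  q5 
   q5   q5  q5 
(> = start, * = accepting)

start=q0; accept=q4; q0-0->q1; q0-1->q1; q1-0->q2; q1-1->q2; q2-0->q3; q2-1->q3; q3-0->q4; q3-1->q4; q4-0->q5; q4-1->q5; q5-0->q5; q5-1->q5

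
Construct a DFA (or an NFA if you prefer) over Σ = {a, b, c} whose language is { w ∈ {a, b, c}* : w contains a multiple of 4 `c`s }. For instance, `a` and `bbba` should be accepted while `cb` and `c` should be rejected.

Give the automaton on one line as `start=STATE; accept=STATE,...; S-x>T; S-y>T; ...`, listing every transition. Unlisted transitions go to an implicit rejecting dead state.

start=S0; accept=S0; S0-a>S0; S0-b>S0; S0-c>S1; S1-a>S1; S1-b>S1; S1-c>S2; S2-a>S2; S2-b>S2; S2-c>S3; S3-a>S3; S3-b>S3; S3-c>S0

The only thing that matters is how many `c`s have appeared, reduced mod 4. Use one state per residue: S0 for 0, …, S3 for 3. Reading `c` moves to the next residue; anything else stays put. S0 is accepting.
With 4 states:
        a   b   c  
>* S0   S0  S0  S1 
   S1   S1  S1  S2 
   S2   S2  S2  S3 
   S3   S3  S3  S0 
(> = start, * = accepting)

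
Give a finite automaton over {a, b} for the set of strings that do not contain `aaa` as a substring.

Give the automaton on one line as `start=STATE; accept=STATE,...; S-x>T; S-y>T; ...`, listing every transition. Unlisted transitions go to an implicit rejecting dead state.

This is the complement of 'contains `aaa`'. Use the same substring-matching states — S0 through S3 holding how much of `aaa` has just been matched — but flip the accepting set: everything except the trap S3 accepts.
4 states suffice.
        a   b  
>* S0   S1  S0 
 * S1   S2  S0 
 * S2   S3  S0 
   S3   S3  S3 
(> = start, * = accepting)

start=S0; accept=S0,S1,S2; S0-a>S1; S0-b>S0; S1-a>S2; S1-b>S0; S2-a>S3; S2-b>S0; S3-a>S3; S3-b>S3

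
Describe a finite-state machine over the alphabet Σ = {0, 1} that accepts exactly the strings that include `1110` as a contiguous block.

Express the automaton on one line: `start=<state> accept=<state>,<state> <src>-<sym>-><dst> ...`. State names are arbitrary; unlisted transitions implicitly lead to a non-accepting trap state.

Track how much of `1110` has been matched so far: state A is no progress, E is the absorbing accept state reached once `1110` has occurred. Intermediate states record partial matches; on a mismatch, fall back to the longest reusable overlap.
A 5-state machine:
       0  1 
>  A   A  B 
   B   A  C 
   C   A  D 
   D   E  D 
 * E   E  E 
(> = start, * = accepting)

start=A accept=E A-0->A A-1->B B-0->A B-1->C C-0->A C-1->D D-0->E D-1->D E-0->E E-1->E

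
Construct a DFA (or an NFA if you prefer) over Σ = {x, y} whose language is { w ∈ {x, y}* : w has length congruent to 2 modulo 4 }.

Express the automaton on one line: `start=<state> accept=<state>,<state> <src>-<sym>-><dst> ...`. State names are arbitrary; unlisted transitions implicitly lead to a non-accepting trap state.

start=A accept=C A-x->B A-y->B B-x->C B-y->C C-x->D C-y->D D-x->A D-y->A

Only the length mod 4 matters, so use a 4-cycle: from any state, every input symbol moves to the next state, wrapping D back to A. Mark C accepting.
A 4-state machine:
       x  y 
>  A   B  B 
   B   C  C 
 * C   D  D 
   D   A  A 
(> = start, * = accepting)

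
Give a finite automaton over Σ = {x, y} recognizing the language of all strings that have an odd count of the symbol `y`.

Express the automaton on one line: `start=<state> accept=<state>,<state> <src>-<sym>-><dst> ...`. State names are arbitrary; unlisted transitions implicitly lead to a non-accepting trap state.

Keep the running count of `y`s modulo 2: each `y` advances along the cycle s0 → s1 → s0 while other symbols loop. Accept at s1.
2 states suffice.
        x   y  
>  s0   s0  s1 
 * s1   s1  s0 
(> = start, * = accepting)

start=s0 accept=s1 s0-x->s0 s0-y->s1 s1-x->s1 s1-y->s0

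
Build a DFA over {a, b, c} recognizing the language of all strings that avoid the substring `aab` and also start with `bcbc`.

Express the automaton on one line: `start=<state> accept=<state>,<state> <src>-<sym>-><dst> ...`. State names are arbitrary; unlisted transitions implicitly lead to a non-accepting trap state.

Run two small machines in parallel and take their product. The first has 4 states tracking partial matches of the forbidden pattern `aab`; the second has 6 states tracking whether the input so far still matches the prefix `bcbc`. A product state is a pair (one from each), accepting exactly when both do. Equivalent product states are then merged.
An 8-state machine:
        a   b   c  
>  q0   q1  q2  q1 
   q1   q1  q1  q1 
   q2   q1  q1  q3 
   q3   q1  q4  q1 
   q4   q1  q1  q5 
 * q5   q6  q5  q5 
 * q6   q7  q5  q5 
 * q7   q7  q1  q5 
(> = start, * = accepting)

start=q0 accept=q5,q6,q7 q0-a->q1 q0-b->q2 q0-c->q1 q1-a->q1 q1-b->q1 q1-c->q1 q2-a->q1 q2-b->q1 q2-c->q3 q3-a->q1 q3-b->q4 q3-c->q1 q4-a->q1 q4-b->q1 q4-c->q5 q5-a->q6 q5-b->q5 q5-c->q5 q6-a->q7 q6-b->q5 q6-c->q5 q7-a->q7 q7-b->q1 q7-c->q5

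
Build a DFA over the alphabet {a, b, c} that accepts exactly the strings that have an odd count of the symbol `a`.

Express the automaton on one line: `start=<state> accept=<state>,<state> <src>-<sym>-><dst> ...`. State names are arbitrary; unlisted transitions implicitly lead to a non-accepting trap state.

start=q0 accept=q1 q0-a->q1 q0-b->q0 q0-c->q0 q1-a->q0 q1-b->q1 q1-c->q1

The only thing that matters is how many `a`s have appeared, reduced mod 2. Use one state per residue: q0 for 0, …, q1 for 1. Reading `a` moves to the next residue; anything else stays put. q1 is accepting.
A 2-state machine:
        a   b   c  
>  q0   q1  q0  q0 
 * q1   q0  q1  q1 
(> = start, * = accepting)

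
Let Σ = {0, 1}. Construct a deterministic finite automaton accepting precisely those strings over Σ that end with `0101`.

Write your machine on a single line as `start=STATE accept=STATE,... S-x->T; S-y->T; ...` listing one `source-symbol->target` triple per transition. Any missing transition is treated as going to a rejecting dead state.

start=q0; accept=q4; q0-0->q1; q0-1->q0; q1-0->q1; q1-1->q2; q2-0->q3; q2-1->q0; q3-0->q1; q3-1->q4; q4-0->q3; q4-1->q0

Let each state record the length of the longest suffix of the input read so far that is also a prefix of `0101`. q1 means the last symbol is `0`; q2 means the last 2 symbols are `01`; q3 means the last 3 symbols are `010`; q4 means the last 4 symbols are `0101`. Accept only at q4, where the string currently ends in `0101`.
5 states suffice.
        0   1  
>  q0   q1  q0 
   q1   q1  q2 
   q2   q3  q0 
   q3   q1  q4 
 * q4   q3  q0 
(> = start, * = accepting)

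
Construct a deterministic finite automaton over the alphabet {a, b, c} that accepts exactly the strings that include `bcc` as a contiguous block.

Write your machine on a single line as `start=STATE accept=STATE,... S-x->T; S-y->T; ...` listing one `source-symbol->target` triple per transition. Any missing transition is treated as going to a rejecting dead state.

start=s0; accept=s3; s0-a->s0; s0-b->s1; s0-c->s0; s1-a->s0; s1-b->s1; s1-c->s2; s2-a->s0; s2-b->s1; s2-c->s3; s3-a->s3; s3-b->s3; s3-c->s3

Track how much of `bcc` has been matched so far: state s0 is no progress, s3 is the absorbing accept state reached once `bcc` has occurred. Intermediate states record partial matches; on a mismatch, fall back to the longest reusable overlap.
4 states suffice.
        a   b   c  
>  s0   s0  s1  s0 
   s1   s0  s1  s2 
   s2   s0  s1  s3 
 * s3   s3  s3  s3 
(> = start, * = accepting)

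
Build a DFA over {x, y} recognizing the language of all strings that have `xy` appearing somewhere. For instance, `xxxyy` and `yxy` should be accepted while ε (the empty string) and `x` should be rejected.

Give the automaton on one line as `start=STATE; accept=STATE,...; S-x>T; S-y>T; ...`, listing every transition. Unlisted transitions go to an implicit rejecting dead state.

start=A; accept=C; A-x>B; A-y>A; B-x>B; B-y>C; C-x>C; C-y>C

States A..B record the length of the longest prefix of `xy` that matches the current input suffix. Reaching C means `xy` has been seen, and we stay there forever. Accept from C.
3 states suffice.
       x  y 
>  A   B  A 
   B   B  C 
 * C   C  C 
(> = start, * = accepting)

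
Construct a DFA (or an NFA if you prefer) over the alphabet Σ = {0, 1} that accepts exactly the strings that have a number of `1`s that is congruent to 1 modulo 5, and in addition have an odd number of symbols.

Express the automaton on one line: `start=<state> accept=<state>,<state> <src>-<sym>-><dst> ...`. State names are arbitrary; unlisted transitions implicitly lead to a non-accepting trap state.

Run two small machines in parallel and take their product. The first has 5 states tracking the count of `1`s modulo 5; the second has 2 states tracking the input length modulo 2. A product state is a pair (one from each), accepting exactly when both do.
        0   1  
>  s0   s1  s2 
   s1   s0  s3 
 * s2   s3  s4 
   s3   s2  s5 
   s4   s5  s6 
   s5   s4  s7 
   s6   s7  s8 
   s7   s6  s9 
   s8   s9  s1 
   s9   s8  s0 
(> = start, * = accepting)

start=s0 accept=s2 s0-0->s1 s0-1->s2 s1-0->s0 s1-1->s3 s2-0->s3 s2-1->s4 s3-0->s2 s3-1->s5 s4-0->s5 s4-1->s6 s5-0->s4 s5-1->s7 s6-0->s7 s6-1->s8 s7-0->s6 s7-1->s9 s8-0->s9 s8-1->s1 s9-0->s8 s9-1->s0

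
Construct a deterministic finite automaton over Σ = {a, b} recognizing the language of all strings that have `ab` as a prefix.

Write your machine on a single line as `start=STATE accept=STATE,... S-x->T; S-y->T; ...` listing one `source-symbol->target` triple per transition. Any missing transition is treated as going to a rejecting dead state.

start=q0; accept=q2; q0-a->q1; q0-b->q3; q1-a->q3; q1-b->q2; q2-a->q2; q2-b->q2; q3-a->q3; q3-b->q3

Walk along `ab` while the input agrees: from q0 take `a` to q1, and so on. Any deviation drops to the rejecting sink q3. Once q2 is reached the prefix is confirmed and every continuation is accepted.
4 states suffice.
        a   b  
>  q0   q1  q3 
   q1   q3  q2 
 * q2   q2  q2 
   q3   q3  q3 
(> = start, * = accepting)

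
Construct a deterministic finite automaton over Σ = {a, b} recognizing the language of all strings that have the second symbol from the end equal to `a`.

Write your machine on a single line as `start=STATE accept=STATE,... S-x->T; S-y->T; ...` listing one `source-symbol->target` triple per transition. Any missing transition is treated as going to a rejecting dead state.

start=q0; accept=q3,q4; q0-a->q1; q0-b->q2; q1-a->q3; q1-b->q4; q2-a->q5; q2-b->q6; q3-a->q3; q3-b->q4; q4-a->q5; q4-b->q6; q5-a->q3; q5-b->q4; q6-a->q5; q6-b->q6

Because acceptance depends on a position counted from the end, the machine has to buffer the most recent 2 symbols. Make each state the string of the last up-to-2 symbols read; on input `x` shift the window left and append `x`. Accept when the buffered window has length 2 and begins with `a`.
A 7-state machine:
        a   b  
>  q0   q1  q2 
   q1   q3  q4 
   q2   q5  q6 
 * q3   q3  q4 
 * q4   q5  q6 
   q5   q3  q4 
   q6   q5  q6 
(> = start, * = accepting)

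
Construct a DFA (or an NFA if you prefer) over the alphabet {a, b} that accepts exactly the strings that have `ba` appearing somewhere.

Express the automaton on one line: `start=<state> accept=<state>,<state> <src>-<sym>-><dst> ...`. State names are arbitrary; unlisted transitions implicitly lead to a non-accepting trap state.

start=q0 accept=q2 q0-a->q0 q0-b->q1 q1-a->q2 q1-b->q1 q2-a->q2 q2-b->q2

States q0..q1 record the length of the longest prefix of `ba` that matches the current input suffix. Reaching q2 means `ba` has been seen, and we stay there forever. Accept from q2.
3 states suffice.
        a   b  
>  q0   q0  q1 
   q1   q2  q1 
 * q2   q2  q2 
(> = start, * = accepting)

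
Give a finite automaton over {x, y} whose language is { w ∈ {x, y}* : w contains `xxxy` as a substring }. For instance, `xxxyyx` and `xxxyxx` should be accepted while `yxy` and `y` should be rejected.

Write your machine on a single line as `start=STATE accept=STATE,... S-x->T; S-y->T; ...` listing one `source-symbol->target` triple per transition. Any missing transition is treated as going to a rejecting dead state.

start=q0; accept=q4; q0-x->q1; q0-y->q0; q1-x->q2; q1-y->q0; q2-x->q3; q2-y->q0; q3-x->q3; q3-y->q4; q4-x->q4; q4-y->q4

Track how much of `xxxy` has been matched so far: state q0 is no progress, q4 is the absorbing accept state reached once `xxxy` has occurred. Intermediate states record partial matches; on a mismatch, fall back to the longest reusable overlap.
With 5 states:
        x   y  
>  q0   q1  q0 
   q1   q2  q0 
   q2   q3  q0 
   q3   q3  q4 
 * q4   q4  q4 
(> = start, * = accepting)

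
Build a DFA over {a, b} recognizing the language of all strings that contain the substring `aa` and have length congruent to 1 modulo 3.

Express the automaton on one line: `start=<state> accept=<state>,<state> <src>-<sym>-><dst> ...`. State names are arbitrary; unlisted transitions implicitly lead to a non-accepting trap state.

start=s0 accept=s8 s0-a->s1 s0-b->s2 s1-a->s3 s1-b->s4 s2-a->s5 s2-b->s4 s3-a->s6 s3-b->s6 s4-a->s7 s4-b->s0 s5-a->s6 s5-b->s0 s6-a->s8 s6-b->s8 s7-a->s8 s7-b->s2 s8-a->s3 s8-b->s3

Run two small machines in parallel and take their product. The first has 3 states tracking whether and how much of `aa` has been seen; the second has 3 states tracking the input length modulo 3. A product state is a pair (one from each), accepting exactly when both do.
9 states suffice.
        a   b  
>  s0   s1  s2 
   s1   s3  s4 
   s2   s5  s4 
   s3   s6  s6 
   s4   s7  s0 
   s5   s6  s0 
   s6   s8  s8 
   s7   s8  s2 
 * s8   s3  s3 
(> = start, * = accepting)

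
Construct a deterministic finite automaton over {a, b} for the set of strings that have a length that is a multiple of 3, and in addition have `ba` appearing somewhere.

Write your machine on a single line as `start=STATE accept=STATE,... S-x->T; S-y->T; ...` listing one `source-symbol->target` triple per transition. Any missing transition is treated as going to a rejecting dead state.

start=q0; accept=q7; q0-a->q1; q0-b->q2; q1-a->q3; q1-b->q4; q2-a->q5; q2-b->q4; q3-a->q0; q3-b->q6; q4-a->q7; q4-b->q6; q5-a->q7; q5-b->q7; q6-a->q8; q6-b->q2; q7-a->q8; q7-b->q8; q8-a->q5; q8-b->q5

Build one automaton per condition and run them in lockstep. The first has 3 states tracking the input length modulo 3; the second has 3 states tracking whether and how much of `ba` has been seen. A product state is a pair (one from each), accepting exactly when both do.
9 states suffice.
        a   b  
>  q0   q1  q2 
   q1   q3  q4 
   q2   q5  q4 
   q3   q0  q6 
   q4   q7  q6 
   q5   q7  q7 
   q6   q8  q2 
 * q7   q8  q8 
   q8   q5  q5 
(> = start, * = accepting)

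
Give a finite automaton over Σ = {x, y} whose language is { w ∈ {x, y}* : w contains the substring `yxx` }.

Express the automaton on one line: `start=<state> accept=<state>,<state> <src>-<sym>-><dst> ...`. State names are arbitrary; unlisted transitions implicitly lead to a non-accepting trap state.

start=q0 accept=q3 q0-x->q0 q0-y->q1 q1-x->q2 q1-y->q1 q2-x->q3 q2-y->q1 q3-x->q3 q3-y->q3

States q0..q2 record the length of the longest prefix of `yxx` that matches the current input suffix. Reaching q3 means `yxx` has been seen, and we stay there forever. Accept from q3.
4 states suffice.
        x   y  
>  q0   q0  q1 
   q1   q2  q1 
   q2   q3  q1 
 * q3   q3  q3 
(> = start, * = accepting)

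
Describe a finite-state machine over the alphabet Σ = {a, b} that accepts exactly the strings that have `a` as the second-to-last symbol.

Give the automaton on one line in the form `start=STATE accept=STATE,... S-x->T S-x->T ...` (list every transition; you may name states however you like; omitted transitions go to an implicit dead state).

Because acceptance depends on a position counted from the end, the machine has to buffer the most recent 2 symbols. Make each state the string of the last up-to-2 symbols read; on input `x` shift the window left and append `x`. Accept when the buffered window has length 2 and begins with `a`.
With 7 states:
        a   b  
>  S0   S1  S2 
   S1   S3  S4 
   S2   S5  S6 
 * S3   S3  S4 
 * S4   S5  S6 
   S5   S3  S4 
   S6   S5  S6 
(> = start, * = accepting)

start=S0 accept=S3,S4 S0-a->S1 S0-b->S2 S1-a->S3 S1-b->S4 S2-a->S5 S2-b->S6 S3-a->S3 S3-b->S4 S4-a->S5 S4-b->S6 S5-a->S3 S5-b->S4 S6-a->S5 S6-b->S6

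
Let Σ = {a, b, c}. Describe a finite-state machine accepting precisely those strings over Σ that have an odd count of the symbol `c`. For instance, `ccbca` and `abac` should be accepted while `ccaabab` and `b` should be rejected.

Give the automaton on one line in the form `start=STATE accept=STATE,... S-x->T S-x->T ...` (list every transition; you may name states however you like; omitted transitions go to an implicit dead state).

start=s0 accept=s1 s0-a->s0 s0-b->s0 s0-c->s1 s1-a->s1 s1-b->s1 s1-c->s0

The only thing that matters is how many `c`s have appeared, reduced mod 2. Use one state per residue: s0 for 0, …, s1 for 1. Reading `c` moves to the next residue; anything else stays put. s1 is accepting.
A 2-state machine:
        a   b   c  
>  s0   s0  s0  s1 
 * s1   s1  s1  s0 
(> = start, * = accepting)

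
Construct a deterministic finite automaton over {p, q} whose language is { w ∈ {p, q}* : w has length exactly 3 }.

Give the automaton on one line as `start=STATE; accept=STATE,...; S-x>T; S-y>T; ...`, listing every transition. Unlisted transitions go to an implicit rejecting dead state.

We only need to distinguish lengths 0, 1, …, 3, and '>3'. Chain S0 → S1 → S2 → S3 → S4 on every symbol, with S4 looping. Accepting states: {S3}.
A 5-state machine:
        p   q  
>  S0   S1  S1 
   S1   S2  S2 
   S2   S3  S3 
 * S3   S4  S4 
   S4   S4  S4 
(> = start, * = accepting)

start=S0; accept=S3; S0-p>S1; S0-q>S1; S1-p>S2; S1-q>S2; S2-p>S3; S2-q>S3; S3-p>S4; S3-q>S4; S4-p>S4; S4-q>S4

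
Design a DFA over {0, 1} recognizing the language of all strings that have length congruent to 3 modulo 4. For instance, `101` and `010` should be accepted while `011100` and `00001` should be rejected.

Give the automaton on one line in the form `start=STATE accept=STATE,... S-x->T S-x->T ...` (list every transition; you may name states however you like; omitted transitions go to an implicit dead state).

Only the length mod 4 matters, so use a 4-cycle: from any state, every input symbol moves to the next state, wrapping q3 back to q0. Mark q3 accepting.
        0   1  
>  q0   q1  q1 
   q1   q2  q2 
   q2   q3  q3 
 * q3   q0  q0 
(> = start, * = accepting)

start=q0 accept=q3 q0-0->q1 q0-1->q1 q1-0->q2 q1-1->q2 q2-0->q3 q2-1->q3 q3-0->q0 q3-1->q0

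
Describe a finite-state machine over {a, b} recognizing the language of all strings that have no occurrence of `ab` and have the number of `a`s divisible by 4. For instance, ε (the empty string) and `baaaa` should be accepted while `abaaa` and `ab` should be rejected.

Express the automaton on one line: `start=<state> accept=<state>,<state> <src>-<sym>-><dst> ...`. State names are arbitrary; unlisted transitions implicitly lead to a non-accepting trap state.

Run two small machines in parallel and take their product. One (3 states) tracks partial matches of the forbidden pattern `ab`; the other (4 states) tracks the count of `a`s modulo 4. Each combined state is a pair, one component from each; accept when both components accept.
A 9-state machine:
        a   b  
>* S0   S1  S0 
   S1   S2  S3 
   S2   S4  S5 
   S3   S5  S3 
   S4   S6  S7 
   S5   S7  S5 
 * S6   S1  S8 
   S7   S8  S7 
   S8   S3  S8 
(> = start, * = accepting)

start=S0 accept=S0,S6 S0-a->S1 S0-b->S0 S1-a->S2 S1-b->S3 S2-a->S4 S2-b->S5 S3-a->S5 S3-b->S3 S4-a->S6 S4-b->S7 S5-a->S7 S5-b->S5 S6-a->S1 S6-b->S8 S7-a->S8 S7-b->S7 S8-a->S3 S8-b->S8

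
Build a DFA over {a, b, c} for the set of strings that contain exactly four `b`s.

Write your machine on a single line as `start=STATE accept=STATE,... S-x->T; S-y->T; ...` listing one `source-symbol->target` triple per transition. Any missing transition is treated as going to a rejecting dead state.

Only the number of `b`s matters, and only up to 5. Make a chain q0 → q1 → q2 → q3 → q4 → q5 advanced by each `b` (with q5 absorbing); every other symbol self-loops. The accepting set is {q4}.
        a   b   c  
>  q0   q0  q1  q0 
   q1   q1  q2  q1 
   q2   q2  q3  q2 
   q3   q3  q4  q3 
 * q4   q4  q5  q4 
   q5   q5  q5  q5 
(> = start, * = accepting)

start=q0; accept=q4; q0-a->q0; q0-b->q1; q0-c->q0; q1-a->q1; q1-b->q2; q1-c->q1; q2-a->q2; q2-b->q3; q2-c->q2; q3-a->q3; q3-b->q4; q3-c->q3; q4-a->q4; q4-b->q5; q4-c->q4; q5-a->q5; q5-b->q5; q5-c->q5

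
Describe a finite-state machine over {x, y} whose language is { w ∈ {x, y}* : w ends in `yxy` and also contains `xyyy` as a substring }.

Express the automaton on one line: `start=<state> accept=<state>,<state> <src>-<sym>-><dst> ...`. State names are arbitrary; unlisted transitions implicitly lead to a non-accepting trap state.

start=s0 accept=s10 s0-x->s1 s0-y->s2 s1-x->s1 s1-y->s3 s2-x->s4 s2-y->s2 s3-x->s4 s3-y->s5 s4-x->s1 s4-y->s6 s5-x->s4 s5-y->s7 s6-x->s4 s6-y->s5 s7-x->s8 s7-y->s7 s8-x->s9 s8-y->s10 s9-x->s9 s9-y->s7 s10-x->s8 s10-y->s7

Handle the two conditions separately and then intersect. The first has 4 states tracking how much of the suffix `yxy` has currently been matched; the second has 5 states tracking whether and how much of `xyyy` has been seen. A product state is a pair (one from each), accepting exactly when both do.
11 states suffice.
          x    y  
>  s0     s1   s2 
   s1     s1   s3 
   s2     s4   s2 
   s3     s4   s5 
   s4     s1   s6 
   s5     s4   s7 
   s6     s4   s5 
   s7     s8   s7 
   s8     s9  s10 
   s9     s9   s7 
 * s10    s8   s7 
(> = start, * = accepting)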